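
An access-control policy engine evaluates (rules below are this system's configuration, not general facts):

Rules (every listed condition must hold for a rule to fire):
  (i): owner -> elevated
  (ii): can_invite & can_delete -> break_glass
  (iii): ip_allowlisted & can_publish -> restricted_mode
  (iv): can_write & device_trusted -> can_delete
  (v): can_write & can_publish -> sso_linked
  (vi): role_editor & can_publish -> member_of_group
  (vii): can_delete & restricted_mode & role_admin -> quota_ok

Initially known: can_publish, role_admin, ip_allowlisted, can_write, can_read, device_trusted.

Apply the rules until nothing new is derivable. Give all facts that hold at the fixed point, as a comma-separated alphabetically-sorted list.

Round 1 — (iii), (iv), (v), derive restricted_mode, can_delete, sso_linked.
Round 2 — (vii), derive quota_ok.

can_delete, can_publish, can_read, can_write, device_trusted, ip_allowlisted, quota_ok, restricted_mode, role_admin, sso_linked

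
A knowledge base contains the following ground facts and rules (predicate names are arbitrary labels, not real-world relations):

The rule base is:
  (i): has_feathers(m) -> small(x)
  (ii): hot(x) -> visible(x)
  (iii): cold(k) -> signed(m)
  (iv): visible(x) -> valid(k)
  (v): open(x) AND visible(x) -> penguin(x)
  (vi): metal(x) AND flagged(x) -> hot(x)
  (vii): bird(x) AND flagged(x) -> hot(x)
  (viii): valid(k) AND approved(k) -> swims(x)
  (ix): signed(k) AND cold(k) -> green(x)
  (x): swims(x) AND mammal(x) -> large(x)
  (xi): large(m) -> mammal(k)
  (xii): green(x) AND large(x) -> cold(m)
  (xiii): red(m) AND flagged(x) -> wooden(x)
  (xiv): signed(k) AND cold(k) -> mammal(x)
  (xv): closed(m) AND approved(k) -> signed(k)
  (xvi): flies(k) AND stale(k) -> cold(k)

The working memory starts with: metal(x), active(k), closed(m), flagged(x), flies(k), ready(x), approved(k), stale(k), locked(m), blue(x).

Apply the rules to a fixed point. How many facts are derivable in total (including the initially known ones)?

Round 1 fires (vi), (xv), (xvi), giving hot(x), signed(k), cold(k).
Round 2 fires (ii), (iii), (ix), (xiv), giving visible(x), signed(m), green(x), mammal(x).
Round 3 fires (iv), giving valid(k).
Round 4 fires (viii), giving swims(x).
Round 5 fires (x), giving large(x).
Round 6 fires (xii), giving cold(m).
Closure: {active(k), approved(k), blue(x), closed(m), cold(k), cold(m), flagged(x), flies(k), green(x), hot(x), large(x), locked(m), mammal(x), metal(x), ready(x), signed(k), signed(m), stale(k), swims(x), valid(k), visible(x)} — 21 facts.

21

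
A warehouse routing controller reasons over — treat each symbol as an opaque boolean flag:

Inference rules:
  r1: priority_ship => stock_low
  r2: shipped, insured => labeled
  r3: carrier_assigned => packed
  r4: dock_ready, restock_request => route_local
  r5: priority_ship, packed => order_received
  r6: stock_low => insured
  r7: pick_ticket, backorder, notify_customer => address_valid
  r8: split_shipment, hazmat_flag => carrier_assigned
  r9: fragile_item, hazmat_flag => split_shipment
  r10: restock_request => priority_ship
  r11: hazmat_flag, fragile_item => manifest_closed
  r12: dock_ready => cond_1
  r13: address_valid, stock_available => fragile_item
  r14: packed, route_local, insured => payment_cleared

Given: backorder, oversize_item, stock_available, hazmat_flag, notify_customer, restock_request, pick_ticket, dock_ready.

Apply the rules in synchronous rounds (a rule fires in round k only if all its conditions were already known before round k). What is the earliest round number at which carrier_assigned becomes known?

Round 1 fires r4, r7, r10, r12, giving route_local, address_valid, priority_ship, cond_1.
Round 2 fires r1, r13, giving stock_low, fragile_item.
Round 3 fires r6, r9, r11, giving insured, split_shipment, manifest_closed.
Round 4 fires r8, giving carrier_assigned.
carrier_assigned first appears in round 4.

4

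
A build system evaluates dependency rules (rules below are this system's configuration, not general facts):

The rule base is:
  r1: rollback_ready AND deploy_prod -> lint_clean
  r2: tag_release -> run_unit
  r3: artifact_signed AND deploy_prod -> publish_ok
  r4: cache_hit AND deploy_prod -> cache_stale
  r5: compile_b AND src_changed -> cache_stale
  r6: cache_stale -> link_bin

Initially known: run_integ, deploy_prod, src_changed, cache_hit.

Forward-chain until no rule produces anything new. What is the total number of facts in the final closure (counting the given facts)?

6

[1] r4 [cache_hit AND deploy_prod -> cache_stale]. ⇒ new: cache_stale.
[2] r6 [cache_stale -> link_bin]. ⇒ new: link_bin.
Closure: {cache_hit, cache_stale, deploy_prod, link_bin, run_integ, src_changed} — 6 facts.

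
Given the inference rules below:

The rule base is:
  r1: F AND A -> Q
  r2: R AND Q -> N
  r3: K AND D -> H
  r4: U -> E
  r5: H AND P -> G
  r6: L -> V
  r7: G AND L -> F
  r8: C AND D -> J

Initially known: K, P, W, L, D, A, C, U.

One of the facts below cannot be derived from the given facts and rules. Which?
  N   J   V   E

N

Round 1: r3 [K AND D -> H]; r4 [U -> E]; r6 [L -> V]; r8 [C AND D -> J]. Adds H, E, V, J.
Round 2: r5 [H AND P -> G]. Adds G.
Round 3: r7 [G AND L -> F]. Adds F.
Round 4: r1 [F AND A -> Q]. Adds Q.
Derived: V (round 1), J (round 1), E (round 1). N never appears in any round.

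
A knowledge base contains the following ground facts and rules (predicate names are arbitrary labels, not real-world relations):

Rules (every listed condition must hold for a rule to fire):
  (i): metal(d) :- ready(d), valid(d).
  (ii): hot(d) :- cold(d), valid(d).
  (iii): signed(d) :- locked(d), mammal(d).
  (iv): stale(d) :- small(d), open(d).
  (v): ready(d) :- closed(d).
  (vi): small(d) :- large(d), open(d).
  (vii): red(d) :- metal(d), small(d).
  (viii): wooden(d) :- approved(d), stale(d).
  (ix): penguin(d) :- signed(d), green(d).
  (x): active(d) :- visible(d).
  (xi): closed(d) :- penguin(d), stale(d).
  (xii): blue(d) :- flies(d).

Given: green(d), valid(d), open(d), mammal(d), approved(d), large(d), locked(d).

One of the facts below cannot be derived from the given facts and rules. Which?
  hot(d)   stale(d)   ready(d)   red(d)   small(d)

hot(d)

Round 1: (iii) [signed(d) :- locked(d), mammal(d).]; (vi) [small(d) :- large(d), open(d).]. Adds signed(d), small(d).
Round 2: (iv) [stale(d) :- small(d), open(d).]; (ix) [penguin(d) :- signed(d), green(d).]. Adds stale(d), penguin(d).
Round 3: (viii) [wooden(d) :- approved(d), stale(d).]; (xi) [closed(d) :- penguin(d), stale(d).]. Adds wooden(d), closed(d).
Round 4: (v) [ready(d) :- closed(d).]. Adds ready(d).
Round 5: (i) [metal(d) :- ready(d), valid(d).]. Adds metal(d).
Round 6: (vii) [red(d) :- metal(d), small(d).]. Adds red(d).
Derived: stale(d) (round 2), red(d) (round 6), ready(d) (round 4), small(d) (round 1). hot(d) never appears in any round.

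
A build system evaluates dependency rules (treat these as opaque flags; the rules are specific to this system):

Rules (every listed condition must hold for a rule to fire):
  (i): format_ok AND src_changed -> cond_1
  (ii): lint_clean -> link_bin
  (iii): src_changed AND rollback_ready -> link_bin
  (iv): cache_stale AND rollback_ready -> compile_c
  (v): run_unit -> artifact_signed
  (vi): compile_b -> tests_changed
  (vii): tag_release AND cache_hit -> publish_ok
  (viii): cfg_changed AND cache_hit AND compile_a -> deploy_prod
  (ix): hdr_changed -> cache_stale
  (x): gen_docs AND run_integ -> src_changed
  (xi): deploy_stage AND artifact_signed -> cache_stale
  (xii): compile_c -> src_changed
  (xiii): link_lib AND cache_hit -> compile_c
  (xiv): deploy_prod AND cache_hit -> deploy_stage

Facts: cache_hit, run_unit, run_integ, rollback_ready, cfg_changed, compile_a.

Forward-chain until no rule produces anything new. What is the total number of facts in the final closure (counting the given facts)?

[1] (v) [run_unit -> artifact_signed]; (viii) [cfg_changed AND cache_hit AND compile_a -> deploy_prod]. ⇒ new: artifact_signed, deploy_prod.
[2] (xiv) [deploy_prod AND cache_hit -> deploy_stage]. ⇒ new: deploy_stage.
[3] (xi) [deploy_stage AND artifact_signed -> cache_stale]. ⇒ new: cache_stale.
[4] (iv) [cache_stale AND rollback_ready -> compile_c]. ⇒ new: compile_c.
[5] (xii) [compile_c -> src_changed]. ⇒ new: src_changed.
[6] (iii) [src_changed AND rollback_ready -> link_bin]. ⇒ new: link_bin.
Closure: {artifact_signed, cache_hit, cache_stale, cfg_changed, compile_a, compile_c, deploy_prod, deploy_stage, link_bin, rollback_ready, run_integ, run_unit, src_changed} — 13 facts.

13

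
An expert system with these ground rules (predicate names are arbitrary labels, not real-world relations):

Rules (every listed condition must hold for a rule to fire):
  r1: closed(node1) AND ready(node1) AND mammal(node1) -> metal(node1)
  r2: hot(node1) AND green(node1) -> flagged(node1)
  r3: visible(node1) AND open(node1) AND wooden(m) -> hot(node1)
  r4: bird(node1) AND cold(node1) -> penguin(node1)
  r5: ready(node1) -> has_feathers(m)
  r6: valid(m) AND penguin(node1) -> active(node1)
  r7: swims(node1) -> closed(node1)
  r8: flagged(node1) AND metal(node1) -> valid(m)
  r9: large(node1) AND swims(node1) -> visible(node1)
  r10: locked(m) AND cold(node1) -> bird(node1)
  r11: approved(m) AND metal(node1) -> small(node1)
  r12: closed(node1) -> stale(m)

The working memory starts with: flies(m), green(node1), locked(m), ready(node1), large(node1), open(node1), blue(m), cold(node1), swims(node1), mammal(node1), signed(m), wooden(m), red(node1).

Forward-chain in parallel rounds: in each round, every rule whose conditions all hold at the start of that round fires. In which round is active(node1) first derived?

[1] r5 [ready(node1) -> has_feathers(m)]; r7 [swims(node1) -> closed(node1)]; r9 [large(node1) AND swims(node1) -> visible(node1)]; r10 [locked(m) AND cold(node1) -> bird(node1)]. ⇒ new: has_feathers(m), closed(node1), visible(node1), bird(node1).
[2] r1 [closed(node1) AND ready(node1) AND mammal(node1) -> metal(node1)]; r3 [visible(node1) AND open(node1) AND wooden(m) -> hot(node1)]; r4 [bird(node1) AND cold(node1) -> penguin(node1)]; r12 [closed(node1) -> stale(m)]. ⇒ new: metal(node1), hot(node1), penguin(node1), stale(m).
[3] r2 [hot(node1) AND green(node1) -> flagged(node1)]. ⇒ new: flagged(node1).
[4] r8 [flagged(node1) AND metal(node1) -> valid(m)]. ⇒ new: valid(m).
[5] r6 [valid(m) AND penguin(node1) -> active(node1)]. ⇒ new: active(node1).
active(node1) first appears in round 5.

5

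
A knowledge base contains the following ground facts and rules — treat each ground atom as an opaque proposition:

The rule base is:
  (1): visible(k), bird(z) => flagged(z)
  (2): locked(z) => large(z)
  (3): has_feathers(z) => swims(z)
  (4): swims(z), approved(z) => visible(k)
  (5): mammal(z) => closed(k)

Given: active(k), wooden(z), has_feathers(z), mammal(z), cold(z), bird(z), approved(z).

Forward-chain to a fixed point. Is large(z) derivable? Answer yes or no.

no

Round 1: (3) [has_feathers(z) => swims(z)]; (5) [mammal(z) => closed(k)]. Adds swims(z), closed(k).
Round 2: (4) [swims(z), approved(z) => visible(k)]. Adds visible(k).
Round 3: (1) [visible(k), bird(z) => flagged(z)]. Adds flagged(z).
Fixed point reached. large(z) is concluded only by (2); (2) needs locked(z) (never derived).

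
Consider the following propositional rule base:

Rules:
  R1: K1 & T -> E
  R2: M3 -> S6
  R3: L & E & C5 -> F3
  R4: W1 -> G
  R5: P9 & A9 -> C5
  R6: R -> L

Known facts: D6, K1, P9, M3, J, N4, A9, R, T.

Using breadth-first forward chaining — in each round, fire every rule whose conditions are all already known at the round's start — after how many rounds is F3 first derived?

Round 1 — R1, R2, R5, R6, derive E, S6, C5, L.
Round 2 — R3, derive F3.
F3 first appears in round 2.

2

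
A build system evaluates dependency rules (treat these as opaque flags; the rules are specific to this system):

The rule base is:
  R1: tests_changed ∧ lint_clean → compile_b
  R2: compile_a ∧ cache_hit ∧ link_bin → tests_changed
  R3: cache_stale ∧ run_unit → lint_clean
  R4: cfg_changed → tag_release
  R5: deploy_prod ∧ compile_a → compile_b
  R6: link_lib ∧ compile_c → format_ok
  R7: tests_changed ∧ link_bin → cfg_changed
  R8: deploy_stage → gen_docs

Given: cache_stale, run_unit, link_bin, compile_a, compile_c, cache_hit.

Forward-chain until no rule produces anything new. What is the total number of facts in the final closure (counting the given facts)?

Round 1 fires R2, R3, giving tests_changed, lint_clean.
Round 2 fires R1, R7, giving compile_b, cfg_changed.
Round 3 fires R4, giving tag_release.
Closure: {cache_hit, cache_stale, cfg_changed, compile_a, compile_b, compile_c, link_bin, lint_clean, run_unit, tag_release, tests_changed} — 11 facts.

11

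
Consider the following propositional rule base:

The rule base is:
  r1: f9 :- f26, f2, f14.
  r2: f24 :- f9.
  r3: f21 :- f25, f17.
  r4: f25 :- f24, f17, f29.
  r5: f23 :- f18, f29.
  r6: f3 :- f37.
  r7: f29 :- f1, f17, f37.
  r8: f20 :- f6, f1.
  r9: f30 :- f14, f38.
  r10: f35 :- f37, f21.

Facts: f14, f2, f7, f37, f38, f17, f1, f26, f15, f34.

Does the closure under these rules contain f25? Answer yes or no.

yes

[1] r1 [f9 :- f26, f2, f14.]; r6 [f3 :- f37.]; r7 [f29 :- f1, f17, f37.]; r9 [f30 :- f14, f38.]. ⇒ new: f9, f3, f29, f30.
[2] r2 [f24 :- f9.]. ⇒ new: f24.
[3] r4 [f25 :- f24, f17, f29.]. ⇒ new: f25.
[4] r3 [f21 :- f25, f17.]. ⇒ new: f21.
[5] r10 [f35 :- f37, f21.]. ⇒ new: f35.
f25 appears in round 3, so it is derivable.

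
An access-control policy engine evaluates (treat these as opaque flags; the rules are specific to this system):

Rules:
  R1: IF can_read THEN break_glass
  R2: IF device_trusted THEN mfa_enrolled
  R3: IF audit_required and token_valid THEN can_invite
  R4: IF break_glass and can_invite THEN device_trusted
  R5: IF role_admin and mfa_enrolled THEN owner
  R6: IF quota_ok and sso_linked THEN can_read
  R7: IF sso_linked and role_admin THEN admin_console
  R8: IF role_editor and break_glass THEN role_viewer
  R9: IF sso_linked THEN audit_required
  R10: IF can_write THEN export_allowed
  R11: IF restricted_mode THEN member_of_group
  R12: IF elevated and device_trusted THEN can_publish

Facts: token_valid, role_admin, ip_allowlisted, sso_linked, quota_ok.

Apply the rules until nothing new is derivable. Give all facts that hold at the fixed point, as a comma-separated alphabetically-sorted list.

Round 1: R6 [IF quota_ok and sso_linked THEN can_read]; R7 [IF sso_linked and role_admin THEN admin_console]; R9 [IF sso_linked THEN audit_required]. New: can_read, admin_console, audit_required.
Round 2: R1 [IF can_read THEN break_glass]; R3 [IF audit_required and token_valid THEN can_invite]. New: break_glass, can_invite.
Round 3: R4 [IF break_glass and can_invite THEN device_trusted]. New: device_trusted.
Round 4: R2 [IF device_trusted THEN mfa_enrolled]. New: mfa_enrolled.
Round 5: R5 [IF role_admin and mfa_enrolled THEN owner]. New: owner.

admin_console, audit_required, break_glass, can_invite, can_read, device_trusted, ip_allowlisted, mfa_enrolled, owner, quota_ok, role_admin, sso_linked, token_valid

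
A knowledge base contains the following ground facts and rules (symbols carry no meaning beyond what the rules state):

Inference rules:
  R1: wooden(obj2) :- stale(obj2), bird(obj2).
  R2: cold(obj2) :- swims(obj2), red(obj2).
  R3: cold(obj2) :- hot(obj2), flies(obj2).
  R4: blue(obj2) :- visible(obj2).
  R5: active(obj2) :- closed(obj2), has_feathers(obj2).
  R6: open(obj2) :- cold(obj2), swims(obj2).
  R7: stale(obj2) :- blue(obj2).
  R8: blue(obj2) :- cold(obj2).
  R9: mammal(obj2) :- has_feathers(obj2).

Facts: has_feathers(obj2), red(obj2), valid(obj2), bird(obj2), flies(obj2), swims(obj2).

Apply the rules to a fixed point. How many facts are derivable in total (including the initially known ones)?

12

Round 1 fires R2, R9, giving cold(obj2), mammal(obj2).
Round 2 fires R6, R8, giving open(obj2), blue(obj2).
Round 3 fires R7, giving stale(obj2).
Round 4 fires R1, giving wooden(obj2).
Closure: {bird(obj2), blue(obj2), cold(obj2), flies(obj2), has_feathers(obj2), mammal(obj2), open(obj2), red(obj2), stale(obj2), swims(obj2), valid(obj2), wooden(obj2)} — 12 facts.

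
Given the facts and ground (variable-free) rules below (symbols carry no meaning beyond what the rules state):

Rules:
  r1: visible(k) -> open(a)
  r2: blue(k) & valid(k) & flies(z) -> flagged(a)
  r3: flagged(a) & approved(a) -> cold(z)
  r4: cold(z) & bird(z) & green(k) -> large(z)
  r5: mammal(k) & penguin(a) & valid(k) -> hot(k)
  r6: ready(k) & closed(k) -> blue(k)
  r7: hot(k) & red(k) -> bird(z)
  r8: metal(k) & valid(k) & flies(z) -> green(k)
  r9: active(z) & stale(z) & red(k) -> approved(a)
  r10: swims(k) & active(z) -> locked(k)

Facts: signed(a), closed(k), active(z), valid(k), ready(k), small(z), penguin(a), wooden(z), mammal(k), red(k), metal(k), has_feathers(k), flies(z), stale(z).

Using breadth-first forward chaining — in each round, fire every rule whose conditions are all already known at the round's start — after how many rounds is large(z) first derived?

Round 1 fires r5, r6, r8, r9, giving hot(k), blue(k), green(k), approved(a).
Round 2 fires r2, r7, giving flagged(a), bird(z).
Round 3 fires r3, giving cold(z).
Round 4 fires r4, giving large(z).
large(z) first appears in round 4.

4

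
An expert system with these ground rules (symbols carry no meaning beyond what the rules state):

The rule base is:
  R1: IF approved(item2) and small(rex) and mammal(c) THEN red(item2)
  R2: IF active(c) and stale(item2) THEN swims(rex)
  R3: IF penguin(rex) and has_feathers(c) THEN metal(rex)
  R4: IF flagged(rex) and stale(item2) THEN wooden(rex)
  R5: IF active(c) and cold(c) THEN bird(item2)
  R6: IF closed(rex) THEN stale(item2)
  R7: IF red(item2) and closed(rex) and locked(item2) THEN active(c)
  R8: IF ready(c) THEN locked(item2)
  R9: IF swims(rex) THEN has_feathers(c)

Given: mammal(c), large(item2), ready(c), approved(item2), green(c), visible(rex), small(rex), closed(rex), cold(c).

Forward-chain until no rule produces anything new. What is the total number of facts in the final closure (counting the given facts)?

Round 1: R1 [IF approved(item2) and small(rex) and mammal(c) THEN red(item2)]; R6 [IF closed(rex) THEN stale(item2)]; R8 [IF ready(c) THEN locked(item2)]. New: red(item2), stale(item2), locked(item2).
Round 2: R7 [IF red(item2) and closed(rex) and locked(item2) THEN active(c)]. New: active(c).
Round 3: R2 [IF active(c) and stale(item2) THEN swims(rex)]; R5 [IF active(c) and cold(c) THEN bird(item2)]. New: swims(rex), bird(item2).
Round 4: R9 [IF swims(rex) THEN has_feathers(c)]. New: has_feathers(c).
Closure: {active(c), approved(item2), bird(item2), closed(rex), cold(c), green(c), has_feathers(c), large(item2), locked(item2), mammal(c), ready(c), red(item2), small(rex), stale(item2), swims(rex), visible(rex)} — 16 facts.

16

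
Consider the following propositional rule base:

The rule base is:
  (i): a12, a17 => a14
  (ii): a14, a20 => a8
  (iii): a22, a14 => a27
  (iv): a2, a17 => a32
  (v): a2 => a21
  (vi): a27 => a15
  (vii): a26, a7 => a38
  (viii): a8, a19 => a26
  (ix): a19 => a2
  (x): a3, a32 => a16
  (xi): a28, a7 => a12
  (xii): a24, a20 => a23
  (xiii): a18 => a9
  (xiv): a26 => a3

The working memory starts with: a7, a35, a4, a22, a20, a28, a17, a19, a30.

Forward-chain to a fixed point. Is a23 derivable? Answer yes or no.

Round 1: (ix) [a19 => a2]; (xi) [a28, a7 => a12]. New: a2, a12.
Round 2: (i) [a12, a17 => a14]; (iv) [a2, a17 => a32]; (v) [a2 => a21]. New: a14, a32, a21.
Round 3: (ii) [a14, a20 => a8]; (iii) [a22, a14 => a27]. New: a8, a27.
Round 4: (vi) [a27 => a15]; (viii) [a8, a19 => a26]. New: a15, a26.
Round 5: (vii) [a26, a7 => a38]; (xiv) [a26 => a3]. New: a38, a3.
Round 6: (x) [a3, a32 => a16]. New: a16.
Fixed point reached. a23 is concluded only by (xii); (xii) needs a24 (never derived).

no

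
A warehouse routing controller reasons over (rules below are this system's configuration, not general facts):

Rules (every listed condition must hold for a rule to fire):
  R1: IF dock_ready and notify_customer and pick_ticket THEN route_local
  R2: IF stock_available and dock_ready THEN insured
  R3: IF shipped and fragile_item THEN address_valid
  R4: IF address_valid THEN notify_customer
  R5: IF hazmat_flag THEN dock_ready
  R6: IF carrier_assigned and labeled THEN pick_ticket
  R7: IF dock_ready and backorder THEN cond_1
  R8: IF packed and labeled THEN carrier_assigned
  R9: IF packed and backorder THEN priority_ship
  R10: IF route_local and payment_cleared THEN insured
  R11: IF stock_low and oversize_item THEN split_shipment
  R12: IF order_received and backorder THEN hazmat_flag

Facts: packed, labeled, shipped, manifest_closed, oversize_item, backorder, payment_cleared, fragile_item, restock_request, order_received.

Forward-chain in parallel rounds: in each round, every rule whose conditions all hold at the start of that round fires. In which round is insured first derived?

Round 1: R3 [IF shipped and fragile_item THEN address_valid]; R8 [IF packed and labeled THEN carrier_assigned]; R9 [IF packed and backorder THEN priority_ship]; R12 [IF order_received and backorder THEN hazmat_flag]. Adds address_valid, carrier_assigned, priority_ship, hazmat_flag.
Round 2: R4 [IF address_valid THEN notify_customer]; R5 [IF hazmat_flag THEN dock_ready]; R6 [IF carrier_assigned and labeled THEN pick_ticket]. Adds notify_customer, dock_ready, pick_ticket.
Round 3: R1 [IF dock_ready and notify_customer and pick_ticket THEN route_local]; R7 [IF dock_ready and backorder THEN cond_1]. Adds route_local, cond_1.
Round 4: R10 [IF route_local and payment_cleared THEN insured]. Adds insured.
insured first appears in round 4.

4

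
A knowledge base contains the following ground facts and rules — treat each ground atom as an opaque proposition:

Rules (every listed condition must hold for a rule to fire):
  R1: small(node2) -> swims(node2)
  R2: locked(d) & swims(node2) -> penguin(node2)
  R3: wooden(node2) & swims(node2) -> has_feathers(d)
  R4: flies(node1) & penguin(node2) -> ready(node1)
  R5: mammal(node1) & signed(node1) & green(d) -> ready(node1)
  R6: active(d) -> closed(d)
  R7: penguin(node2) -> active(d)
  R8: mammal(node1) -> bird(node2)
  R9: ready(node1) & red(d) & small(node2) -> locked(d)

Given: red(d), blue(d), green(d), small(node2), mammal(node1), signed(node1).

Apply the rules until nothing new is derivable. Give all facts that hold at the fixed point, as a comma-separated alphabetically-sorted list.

[1] R1 [small(node2) -> swims(node2)]; R5 [mammal(node1) & signed(node1) & green(d) -> ready(node1)]; R8 [mammal(node1) -> bird(node2)]. ⇒ new: swims(node2), ready(node1), bird(node2).
[2] R9 [ready(node1) & red(d) & small(node2) -> locked(d)]. ⇒ new: locked(d).
[3] R2 [locked(d) & swims(node2) -> penguin(node2)]. ⇒ new: penguin(node2).
[4] R7 [penguin(node2) -> active(d)]. ⇒ new: active(d).
[5] R6 [active(d) -> closed(d)]. ⇒ new: closed(d).

active(d), bird(node2), blue(d), closed(d), green(d), locked(d), mammal(node1), penguin(node2), ready(node1), red(d), signed(node1), small(node2), swims(node2)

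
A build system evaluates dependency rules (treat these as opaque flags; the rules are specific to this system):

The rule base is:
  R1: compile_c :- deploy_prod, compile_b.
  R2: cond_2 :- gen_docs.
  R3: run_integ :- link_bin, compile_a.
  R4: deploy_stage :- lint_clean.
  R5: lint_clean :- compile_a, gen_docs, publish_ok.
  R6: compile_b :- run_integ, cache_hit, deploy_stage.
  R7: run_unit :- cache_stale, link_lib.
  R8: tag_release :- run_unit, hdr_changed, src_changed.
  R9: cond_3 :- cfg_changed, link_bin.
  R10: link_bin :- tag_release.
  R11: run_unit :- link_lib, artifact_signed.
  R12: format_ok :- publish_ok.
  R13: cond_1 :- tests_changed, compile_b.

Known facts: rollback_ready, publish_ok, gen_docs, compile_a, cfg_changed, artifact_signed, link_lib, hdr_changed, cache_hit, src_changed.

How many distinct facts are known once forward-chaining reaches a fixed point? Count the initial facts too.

20

Round 1 fires R2, R5, R11, R12, giving cond_2, lint_clean, run_unit, format_ok.
Round 2 fires R4, R8, giving deploy_stage, tag_release.
Round 3 fires R10, giving link_bin.
Round 4 fires R3, R9, giving run_integ, cond_3.
Round 5 fires R6, giving compile_b.
Closure: {artifact_signed, cache_hit, cfg_changed, compile_a, compile_b, cond_2, cond_3, deploy_stage, format_ok, gen_docs, hdr_changed, link_bin, link_lib, lint_clean, publish_ok, rollback_ready, run_integ, run_unit, src_changed, tag_release} — 20 facts.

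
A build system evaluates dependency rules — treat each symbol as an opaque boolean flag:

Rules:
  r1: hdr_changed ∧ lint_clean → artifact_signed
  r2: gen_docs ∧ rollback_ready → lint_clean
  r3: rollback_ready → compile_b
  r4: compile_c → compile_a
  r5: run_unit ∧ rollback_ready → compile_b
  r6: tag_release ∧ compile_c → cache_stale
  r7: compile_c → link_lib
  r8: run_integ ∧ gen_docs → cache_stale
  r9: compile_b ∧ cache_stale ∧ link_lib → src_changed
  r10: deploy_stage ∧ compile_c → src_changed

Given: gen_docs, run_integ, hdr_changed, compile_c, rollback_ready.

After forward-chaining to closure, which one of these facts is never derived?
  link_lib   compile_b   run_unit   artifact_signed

Round 1 — r2, r3, r4, r7, r8, derive lint_clean, compile_b, compile_a, link_lib, cache_stale.
Round 2 — r1, r9, derive artifact_signed, src_changed.
Derived: compile_b (round 1), link_lib (round 1), artifact_signed (round 2). run_unit never appears in any round.

run_unit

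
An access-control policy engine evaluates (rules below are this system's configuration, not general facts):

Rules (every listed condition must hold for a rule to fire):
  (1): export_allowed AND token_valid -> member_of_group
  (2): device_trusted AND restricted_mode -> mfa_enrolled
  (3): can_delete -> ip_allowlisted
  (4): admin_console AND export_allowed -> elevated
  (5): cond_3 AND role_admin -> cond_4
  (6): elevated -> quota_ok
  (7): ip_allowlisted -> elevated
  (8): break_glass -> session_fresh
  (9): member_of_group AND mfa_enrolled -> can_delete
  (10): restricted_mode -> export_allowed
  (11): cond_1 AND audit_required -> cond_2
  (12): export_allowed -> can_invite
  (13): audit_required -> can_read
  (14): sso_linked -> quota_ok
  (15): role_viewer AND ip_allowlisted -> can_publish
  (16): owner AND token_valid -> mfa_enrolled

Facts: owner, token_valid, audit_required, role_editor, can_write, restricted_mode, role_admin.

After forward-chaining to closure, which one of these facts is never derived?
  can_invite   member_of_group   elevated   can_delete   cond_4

cond_4

Round 1 fires (10), (13), (16), giving export_allowed, can_read, mfa_enrolled.
Round 2 fires (1), (12), giving member_of_group, can_invite.
Round 3 fires (9), giving can_delete.
Round 4 fires (3), giving ip_allowlisted.
Round 5 fires (7), giving elevated.
Round 6 fires (6), giving quota_ok.
Derived: can_delete (round 3), member_of_group (round 2), elevated (round 5), can_invite (round 2). cond_4 never appears in any round.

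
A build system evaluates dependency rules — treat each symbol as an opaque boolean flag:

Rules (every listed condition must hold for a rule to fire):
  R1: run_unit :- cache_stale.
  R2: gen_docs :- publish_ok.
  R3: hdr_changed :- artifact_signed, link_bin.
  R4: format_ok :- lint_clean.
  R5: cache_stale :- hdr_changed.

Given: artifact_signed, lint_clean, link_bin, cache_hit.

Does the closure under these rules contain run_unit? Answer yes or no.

yes

Round 1: R3 [hdr_changed :- artifact_signed, link_bin.]; R4 [format_ok :- lint_clean.]. Adds hdr_changed, format_ok.
Round 2: R5 [cache_stale :- hdr_changed.]. Adds cache_stale.
Round 3: R1 [run_unit :- cache_stale.]. Adds run_unit.
run_unit appears in round 3, so it is derivable.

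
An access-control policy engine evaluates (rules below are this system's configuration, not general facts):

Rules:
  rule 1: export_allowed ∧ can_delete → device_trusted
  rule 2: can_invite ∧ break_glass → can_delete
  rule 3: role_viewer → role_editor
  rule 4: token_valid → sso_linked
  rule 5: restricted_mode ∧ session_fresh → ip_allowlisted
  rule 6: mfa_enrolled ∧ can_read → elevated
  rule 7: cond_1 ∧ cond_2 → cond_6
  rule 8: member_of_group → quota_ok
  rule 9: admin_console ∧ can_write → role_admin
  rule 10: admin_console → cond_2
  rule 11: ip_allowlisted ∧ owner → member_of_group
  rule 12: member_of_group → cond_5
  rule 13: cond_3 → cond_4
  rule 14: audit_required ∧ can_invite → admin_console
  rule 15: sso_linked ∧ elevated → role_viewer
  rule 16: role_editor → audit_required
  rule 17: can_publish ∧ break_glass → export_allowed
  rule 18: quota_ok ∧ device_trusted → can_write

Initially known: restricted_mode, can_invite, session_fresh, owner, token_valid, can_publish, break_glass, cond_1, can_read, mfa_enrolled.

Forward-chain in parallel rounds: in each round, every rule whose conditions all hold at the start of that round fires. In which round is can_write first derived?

Round 1 — rule 2, rule 4, rule 5, rule 6, rule 17, derive can_delete, sso_linked, ip_allowlisted, elevated, export_allowed.
Round 2 — rule 1, rule 11, rule 15, derive device_trusted, member_of_group, role_viewer.
Round 3 — rule 3, rule 8, rule 12, derive role_editor, quota_ok, cond_5.
Round 4 — rule 16, rule 18, derive audit_required, can_write.
can_write first appears in round 4.

4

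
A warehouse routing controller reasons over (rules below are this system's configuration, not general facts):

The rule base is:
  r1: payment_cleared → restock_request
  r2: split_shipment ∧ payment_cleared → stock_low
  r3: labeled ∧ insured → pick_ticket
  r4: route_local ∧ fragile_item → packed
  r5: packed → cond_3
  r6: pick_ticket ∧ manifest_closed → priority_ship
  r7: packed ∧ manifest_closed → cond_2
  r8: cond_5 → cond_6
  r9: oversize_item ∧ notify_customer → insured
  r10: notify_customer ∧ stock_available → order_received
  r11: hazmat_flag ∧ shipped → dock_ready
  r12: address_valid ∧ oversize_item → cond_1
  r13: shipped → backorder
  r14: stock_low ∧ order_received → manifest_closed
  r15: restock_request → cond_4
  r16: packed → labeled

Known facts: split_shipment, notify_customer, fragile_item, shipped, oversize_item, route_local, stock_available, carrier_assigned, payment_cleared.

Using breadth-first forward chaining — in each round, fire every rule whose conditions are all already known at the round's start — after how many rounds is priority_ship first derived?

Round 1 fires r1, r2, r4, r9, r10, r13, giving restock_request, stock_low, packed, insured, order_received, backorder.
Round 2 fires r5, r14, r15, r16, giving cond_3, manifest_closed, cond_4, labeled.
Round 3 fires r3, r7, giving pick_ticket, cond_2.
Round 4 fires r6, giving priority_ship.
priority_ship first appears in round 4.

4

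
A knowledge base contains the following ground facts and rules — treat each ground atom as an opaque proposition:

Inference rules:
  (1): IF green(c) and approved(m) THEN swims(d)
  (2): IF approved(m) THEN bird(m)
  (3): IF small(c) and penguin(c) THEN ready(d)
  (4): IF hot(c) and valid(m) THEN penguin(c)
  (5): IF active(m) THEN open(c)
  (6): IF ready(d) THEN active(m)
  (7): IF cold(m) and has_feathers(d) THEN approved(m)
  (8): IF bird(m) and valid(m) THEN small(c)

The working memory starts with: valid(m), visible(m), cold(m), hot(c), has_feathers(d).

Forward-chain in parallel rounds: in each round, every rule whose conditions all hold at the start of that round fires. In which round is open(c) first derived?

6

Round 1 — (4), (7), derive penguin(c), approved(m).
Round 2 — (2), derive bird(m).
Round 3 — (8), derive small(c).
Round 4 — (3), derive ready(d).
Round 5 — (6), derive active(m).
Round 6 — (5), derive open(c).
open(c) first appears in round 6.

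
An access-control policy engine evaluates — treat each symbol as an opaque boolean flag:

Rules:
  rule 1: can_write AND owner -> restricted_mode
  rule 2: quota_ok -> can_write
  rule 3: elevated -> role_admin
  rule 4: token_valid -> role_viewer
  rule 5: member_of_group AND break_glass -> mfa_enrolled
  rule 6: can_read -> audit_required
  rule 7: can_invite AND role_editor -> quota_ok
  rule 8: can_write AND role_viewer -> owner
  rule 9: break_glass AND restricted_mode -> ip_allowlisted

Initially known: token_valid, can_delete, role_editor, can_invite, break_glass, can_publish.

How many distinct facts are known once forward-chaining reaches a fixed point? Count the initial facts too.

Round 1: rule 4 [token_valid -> role_viewer]; rule 7 [can_invite AND role_editor -> quota_ok]. Adds role_viewer, quota_ok.
Round 2: rule 2 [quota_ok -> can_write]. Adds can_write.
Round 3: rule 8 [can_write AND role_viewer -> owner]. Adds owner.
Round 4: rule 1 [can_write AND owner -> restricted_mode]. Adds restricted_mode.
Round 5: rule 9 [break_glass AND restricted_mode -> ip_allowlisted]. Adds ip_allowlisted.
Closure: {break_glass, can_delete, can_invite, can_publish, can_write, ip_allowlisted, owner, quota_ok, restricted_mode, role_editor, role_viewer, token_valid} — 12 facts.

12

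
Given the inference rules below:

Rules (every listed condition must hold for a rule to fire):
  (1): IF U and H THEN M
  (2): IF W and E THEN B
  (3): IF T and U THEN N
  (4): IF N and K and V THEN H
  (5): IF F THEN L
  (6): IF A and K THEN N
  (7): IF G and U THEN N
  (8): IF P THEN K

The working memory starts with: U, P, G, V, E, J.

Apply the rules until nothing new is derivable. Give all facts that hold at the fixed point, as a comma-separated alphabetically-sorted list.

Round 1 fires (7), (8), giving N, K.
Round 2 fires (4), giving H.
Round 3 fires (1), giving M.

E, G, H, J, K, M, N, P, U, V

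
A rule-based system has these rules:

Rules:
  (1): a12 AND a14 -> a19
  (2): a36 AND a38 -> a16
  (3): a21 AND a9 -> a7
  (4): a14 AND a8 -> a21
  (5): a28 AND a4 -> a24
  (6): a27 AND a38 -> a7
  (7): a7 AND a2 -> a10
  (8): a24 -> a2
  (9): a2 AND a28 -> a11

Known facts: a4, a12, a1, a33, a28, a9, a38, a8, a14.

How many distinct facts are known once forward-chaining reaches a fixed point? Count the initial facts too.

16

Round 1 fires (1), (4), (5), giving a19, a21, a24.
Round 2 fires (3), (8), giving a7, a2.
Round 3 fires (7), (9), giving a10, a11.
Closure: {a1, a10, a11, a12, a14, a19, a2, a21, a24, a28, a33, a38, a4, a7, a8, a9} — 16 facts.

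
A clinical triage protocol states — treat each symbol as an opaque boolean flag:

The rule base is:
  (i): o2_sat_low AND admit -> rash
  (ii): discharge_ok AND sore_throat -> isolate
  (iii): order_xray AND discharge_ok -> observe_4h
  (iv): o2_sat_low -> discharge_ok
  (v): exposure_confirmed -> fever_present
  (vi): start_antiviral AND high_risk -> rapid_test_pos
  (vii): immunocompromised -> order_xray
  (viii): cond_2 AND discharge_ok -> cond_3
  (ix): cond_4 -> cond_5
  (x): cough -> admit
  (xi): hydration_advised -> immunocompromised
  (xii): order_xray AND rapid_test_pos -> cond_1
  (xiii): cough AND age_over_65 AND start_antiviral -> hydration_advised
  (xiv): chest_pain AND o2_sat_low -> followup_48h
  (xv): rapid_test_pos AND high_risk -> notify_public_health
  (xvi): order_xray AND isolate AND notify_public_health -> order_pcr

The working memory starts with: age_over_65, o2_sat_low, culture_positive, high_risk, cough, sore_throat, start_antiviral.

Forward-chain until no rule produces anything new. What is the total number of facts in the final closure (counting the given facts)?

Round 1: (iv) [o2_sat_low -> discharge_ok]; (vi) [start_antiviral AND high_risk -> rapid_test_pos]; (x) [cough -> admit]; (xiii) [cough AND age_over_65 AND start_antiviral -> hydration_advised]. Adds discharge_ok, rapid_test_pos, admit, hydration_advised.
Round 2: (i) [o2_sat_low AND admit -> rash]; (ii) [discharge_ok AND sore_throat -> isolate]; (xi) [hydration_advised -> immunocompromised]; (xv) [rapid_test_pos AND high_risk -> notify_public_health]. Adds rash, isolate, immunocompromised, notify_public_health.
Round 3: (vii) [immunocompromised -> order_xray]. Adds order_xray.
Round 4: (iii) [order_xray AND discharge_ok -> observe_4h]; (xii) [order_xray AND rapid_test_pos -> cond_1]; (xvi) [order_xray AND isolate AND notify_public_health -> order_pcr]. Adds observe_4h, cond_1, order_pcr.
Closure: {admit, age_over_65, cond_1, cough, culture_positive, discharge_ok, high_risk, hydration_advised, immunocompromised, isolate, notify_public_health, o2_sat_low, observe_4h, order_pcr, order_xray, rapid_test_pos, rash, sore_throat, start_antiviral} — 19 facts.

19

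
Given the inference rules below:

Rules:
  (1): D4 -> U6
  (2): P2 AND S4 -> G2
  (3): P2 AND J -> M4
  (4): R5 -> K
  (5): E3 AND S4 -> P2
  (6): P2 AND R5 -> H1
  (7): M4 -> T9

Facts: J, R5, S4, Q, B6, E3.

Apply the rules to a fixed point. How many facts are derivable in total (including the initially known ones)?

Round 1: (4) [R5 -> K]; (5) [E3 AND S4 -> P2]. New: K, P2.
Round 2: (2) [P2 AND S4 -> G2]; (3) [P2 AND J -> M4]; (6) [P2 AND R5 -> H1]. New: G2, M4, H1.
Round 3: (7) [M4 -> T9]. New: T9.
Closure: {B6, E3, G2, H1, J, K, M4, P2, Q, R5, S4, T9} — 12 facts.

12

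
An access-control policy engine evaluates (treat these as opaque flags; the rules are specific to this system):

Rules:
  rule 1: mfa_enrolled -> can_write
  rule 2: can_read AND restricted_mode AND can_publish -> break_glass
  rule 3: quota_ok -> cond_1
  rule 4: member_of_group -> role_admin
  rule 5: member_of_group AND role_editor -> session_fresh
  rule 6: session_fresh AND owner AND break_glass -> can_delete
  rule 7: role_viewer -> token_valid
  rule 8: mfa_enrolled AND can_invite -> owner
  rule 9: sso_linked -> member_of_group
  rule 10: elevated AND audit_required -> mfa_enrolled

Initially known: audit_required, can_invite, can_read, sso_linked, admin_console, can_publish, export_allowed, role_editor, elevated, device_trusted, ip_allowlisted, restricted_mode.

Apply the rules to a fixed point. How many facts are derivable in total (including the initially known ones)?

[1] rule 2 [can_read AND restricted_mode AND can_publish -> break_glass]; rule 9 [sso_linked -> member_of_group]; rule 10 [elevated AND audit_required -> mfa_enrolled]. ⇒ new: break_glass, member_of_group, mfa_enrolled.
[2] rule 1 [mfa_enrolled -> can_write]; rule 4 [member_of_group -> role_admin]; rule 5 [member_of_group AND role_editor -> session_fresh]; rule 8 [mfa_enrolled AND can_invite -> owner]. ⇒ new: can_write, role_admin, session_fresh, owner.
[3] rule 6 [session_fresh AND owner AND break_glass -> can_delete]. ⇒ new: can_delete.
Closure: {admin_console, audit_required, break_glass, can_delete, can_invite, can_publish, can_read, can_write, device_trusted, elevated, export_allowed, ip_allowlisted, member_of_group, mfa_enrolled, owner, restricted_mode, role_admin, role_editor, session_fresh, sso_linked} — 20 facts.

20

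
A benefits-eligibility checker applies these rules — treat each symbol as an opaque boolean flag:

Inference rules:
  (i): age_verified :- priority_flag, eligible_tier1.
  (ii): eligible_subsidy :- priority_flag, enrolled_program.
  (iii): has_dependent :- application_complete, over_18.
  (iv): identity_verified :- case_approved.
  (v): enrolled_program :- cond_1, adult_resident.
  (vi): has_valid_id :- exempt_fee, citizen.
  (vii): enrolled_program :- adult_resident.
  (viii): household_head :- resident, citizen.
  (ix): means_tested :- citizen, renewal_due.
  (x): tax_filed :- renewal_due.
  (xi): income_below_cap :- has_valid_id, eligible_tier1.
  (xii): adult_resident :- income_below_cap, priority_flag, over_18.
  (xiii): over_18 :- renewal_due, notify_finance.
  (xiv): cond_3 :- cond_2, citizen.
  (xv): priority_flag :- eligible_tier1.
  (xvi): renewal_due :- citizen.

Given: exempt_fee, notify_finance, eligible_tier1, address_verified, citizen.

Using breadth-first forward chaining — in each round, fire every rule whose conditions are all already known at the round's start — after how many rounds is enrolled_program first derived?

4

[1] (vi) [has_valid_id :- exempt_fee, citizen.]; (xv) [priority_flag :- eligible_tier1.]; (xvi) [renewal_due :- citizen.]. ⇒ new: has_valid_id, priority_flag, renewal_due.
[2] (i) [age_verified :- priority_flag, eligible_tier1.]; (ix) [means_tested :- citizen, renewal_due.]; (x) [tax_filed :- renewal_due.]; (xi) [income_below_cap :- has_valid_id, eligible_tier1.]; (xiii) [over_18 :- renewal_due, notify_finance.]. ⇒ new: age_verified, means_tested, tax_filed, income_below_cap, over_18.
[3] (xii) [adult_resident :- income_below_cap, priority_flag, over_18.]. ⇒ new: adult_resident.
[4] (vii) [enrolled_program :- adult_resident.]. ⇒ new: enrolled_program.
enrolled_program first appears in round 4.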